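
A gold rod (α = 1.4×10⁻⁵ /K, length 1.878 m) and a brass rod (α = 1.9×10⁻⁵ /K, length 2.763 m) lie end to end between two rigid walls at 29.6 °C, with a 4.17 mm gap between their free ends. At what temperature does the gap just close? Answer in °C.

α₁L₁ = 2.6292×10⁻⁵ m/K, α₂L₂ = 5.2497×10⁻⁵ m/K → total 7.8789×10⁻⁵ m/K
ΔT = g/(α₁L₁+α₂L₂) = 4.17×10⁻³ / 7.8789×10⁻⁵ = 52.926 K
T = 29.6 + 52.926 = 82.526 °C

T = 82.5 °C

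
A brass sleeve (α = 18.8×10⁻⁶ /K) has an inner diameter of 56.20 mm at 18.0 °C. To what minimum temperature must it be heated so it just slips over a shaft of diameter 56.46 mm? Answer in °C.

T = 264 °C

Required Δd = 56.46 − 56.20 = 0.26 mm
Δd = αd₀ΔT ⇒ ΔT = Δd/(αd₀) = 0.26 / (18.8×10⁻⁶ × 56.20) = 246.08 K
T_min = 18.0 + 246.08 = 264.08 °C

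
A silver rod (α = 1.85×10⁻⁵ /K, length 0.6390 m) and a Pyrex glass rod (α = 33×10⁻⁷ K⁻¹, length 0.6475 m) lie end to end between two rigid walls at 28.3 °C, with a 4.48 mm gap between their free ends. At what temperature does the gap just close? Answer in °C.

T = 349 °C

Gap closes when ΔL₁ + ΔL₂ = 4.48 mm = 4.48×10⁻³ m
(α₁L₁ + α₂L₂)ΔT = g
α₁L₁ + α₂L₂ = 1.85×10⁻⁵×0.6390 + 33×10⁻⁷×0.6475 = 1.395825×10⁻⁵ m/K
ΔT = 4.48×10⁻³ / 1.395825×10⁻⁵ = 320.96 K
T = 28.3 + 320.96 = 349.26 °C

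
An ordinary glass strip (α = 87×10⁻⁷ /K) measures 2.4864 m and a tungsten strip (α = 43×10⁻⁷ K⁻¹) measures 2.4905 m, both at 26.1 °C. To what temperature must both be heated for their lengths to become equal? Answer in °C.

Equal length when α₁L₁ΔT − α₂L₂ΔT = L₂ − L₁ = 4.10×10⁻³ m
α₁L₁ = 2.163168×10⁻⁵, α₂L₂ = 1.070915×10⁻⁵ → Δ(αL) = 1.092253×10⁻⁵ m/K
ΔT = 4.10×10⁻³ / 1.092253×10⁻⁵ = 375.371 K, so T = 26.1 + 375.371 = 401.471 °C

T = 401.5 °C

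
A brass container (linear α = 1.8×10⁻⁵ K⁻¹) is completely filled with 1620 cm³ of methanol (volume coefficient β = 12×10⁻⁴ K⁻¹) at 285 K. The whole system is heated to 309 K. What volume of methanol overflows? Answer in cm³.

The container also expands: β_container ≈ 3α = 5.4×10⁻⁵ /K
Net overflow = V₀(β_liq − 3α_cont)ΔT
β − 3α = 1.20×10⁻³ − 5.4×10⁻⁵ = 1.146×10⁻³ /K; ΔT = 24 K
ΔV = 1620 × 1.146×10⁻³ × 24 = 44.6 cm³

44.6 cm³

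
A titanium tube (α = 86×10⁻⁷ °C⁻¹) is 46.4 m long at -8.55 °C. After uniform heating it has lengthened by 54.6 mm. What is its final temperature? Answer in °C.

T = 128 °C

ΔL = αL₀ΔT ⇒ ΔT = ΔL / (αL₀)
ΔT = 54.6×10⁻³ m / (86×10⁻⁷ × 46.4 m) = 136.83 K
T = -8.55 + 136.83 = 128.28 °C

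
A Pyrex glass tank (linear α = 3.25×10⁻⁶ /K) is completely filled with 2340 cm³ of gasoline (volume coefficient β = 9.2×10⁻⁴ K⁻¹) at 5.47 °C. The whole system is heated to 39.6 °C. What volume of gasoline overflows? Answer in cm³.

72.7 cm³

The tank also expands: β_container ≈ 3α = 9.75×10⁻⁶ /K
Net overflow = V₀(β_liq − 3α_cont)ΔT
β − 3α = 9.20×10⁻⁴ − 9.75×10⁻⁶ = 9.1025×10⁻⁴ /K; ΔT = 34.13 K
ΔV = 2340 × 9.1025×10⁻⁴ × 34.13 = 72.7 cm³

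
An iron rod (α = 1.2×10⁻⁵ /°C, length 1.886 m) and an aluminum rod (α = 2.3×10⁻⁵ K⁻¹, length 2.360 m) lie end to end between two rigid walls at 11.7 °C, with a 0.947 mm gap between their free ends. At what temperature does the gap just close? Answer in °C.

α₁L₁ = 2.2632×10⁻⁵ m/K, α₂L₂ = 5.428×10⁻⁵ m/K → total 7.6912×10⁻⁵ m/K
ΔT = g/(α₁L₁+α₂L₂) = 9.47×10⁻⁴ / 7.6912×10⁻⁵ = 12.313 K
T = 11.7 + 12.313 = 24.013 °C

T = 24.0 °C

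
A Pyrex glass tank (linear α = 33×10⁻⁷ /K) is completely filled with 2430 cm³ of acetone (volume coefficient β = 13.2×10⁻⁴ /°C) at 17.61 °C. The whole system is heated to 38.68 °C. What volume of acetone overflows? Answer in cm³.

67.1 cm³

The tank also expands: β_container ≈ 3α = 9.9×10⁻⁶ /K
Net overflow = V₀(β_liq − 3α_cont)ΔT
β − 3α = 1.32×10⁻³ − 9.9×10⁻⁶ = 1.3101×10⁻³ /K; ΔT = 21.07 K
ΔV = 2430 × 1.3101×10⁻³ × 21.07 = 67.1 cm³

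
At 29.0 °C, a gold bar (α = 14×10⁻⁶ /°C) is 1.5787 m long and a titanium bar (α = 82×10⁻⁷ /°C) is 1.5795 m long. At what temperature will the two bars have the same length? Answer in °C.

Equal length when α₁L₁ΔT − α₂L₂ΔT = L₂ − L₁ = 8.00×10⁻⁴ m
α₁L₁ = 2.21018×10⁻⁵, α₂L₂ = 1.29519×10⁻⁵ → Δ(αL) = 9.1499×10⁻⁶ m/K
ΔT = 8.00×10⁻⁴ / 9.1499×10⁻⁶ = 87.433 K, so T = 29.0 + 87.433 = 116.433 °C

T = 116.4 °C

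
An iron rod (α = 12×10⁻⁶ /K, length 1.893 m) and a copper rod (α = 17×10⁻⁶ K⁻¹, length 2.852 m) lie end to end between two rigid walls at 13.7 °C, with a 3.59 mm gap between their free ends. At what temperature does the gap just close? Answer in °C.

Gap closes when ΔL₁ + ΔL₂ = 3.59 mm = 3.59×10⁻³ m
(α₁L₁ + α₂L₂)ΔT = g
α₁L₁ + α₂L₂ = 12×10⁻⁶×1.893 + 17×10⁻⁶×2.852 = 7.12×10⁻⁵ m/K
ΔT = 3.59×10⁻³ / 7.12×10⁻⁵ = 50.421 K
T = 13.7 + 50.421 = 64.121 °C

T = 64.1 °C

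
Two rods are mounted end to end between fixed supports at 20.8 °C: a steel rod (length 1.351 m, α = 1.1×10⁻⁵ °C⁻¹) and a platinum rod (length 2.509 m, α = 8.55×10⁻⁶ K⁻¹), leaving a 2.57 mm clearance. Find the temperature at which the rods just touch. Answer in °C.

T = 91.6 °C

α₁L₁ = 1.4861×10⁻⁵ m/K, α₂L₂ = 2.145195×10⁻⁵ m/K → total 3.631295×10⁻⁵ m/K
ΔT = g/(α₁L₁+α₂L₂) = 2.57×10⁻³ / 3.631295×10⁻⁵ = 70.774 K
T = 20.8 + 70.774 = 91.574 °C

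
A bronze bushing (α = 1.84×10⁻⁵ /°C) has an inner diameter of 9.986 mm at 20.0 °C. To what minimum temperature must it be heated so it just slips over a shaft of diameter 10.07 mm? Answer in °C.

T = 477 °C

Required Δd = 10.07 − 9.986 = 0.084 mm
Δd = αd₀ΔT ⇒ ΔT = Δd/(αd₀) = 0.084 / (1.84×10⁻⁵ × 9.986) = 457.16 K
T_min = 20.0 + 457.16 = 477.16 °C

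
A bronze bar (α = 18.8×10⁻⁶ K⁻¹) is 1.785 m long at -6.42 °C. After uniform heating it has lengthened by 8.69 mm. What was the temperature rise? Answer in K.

ΔL = αL₀ΔT ⇒ ΔT = ΔL / (αL₀)
ΔT = 8.69×10⁻³ m / (18.8×10⁻⁶ × 1.785 m) = 258.95 K

ΔT = 259 K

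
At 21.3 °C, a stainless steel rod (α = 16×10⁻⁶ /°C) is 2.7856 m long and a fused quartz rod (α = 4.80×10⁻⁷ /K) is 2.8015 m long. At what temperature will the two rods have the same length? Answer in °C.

L₁(1 + α₁ΔT) = L₂(1 + α₂ΔT) ⇒ ΔT = (L₂ − L₁)/(α₁L₁ − α₂L₂)
L₂ − L₁ = 2.8015 − 2.7856 = 1.59×10⁻² m
α₁L₁ − α₂L₂ = 16×10⁻⁶×2.7856 − 4.80×10⁻⁷×2.8015 = 4.322488×10⁻⁵ m/K
ΔT = 1.59×10⁻² / 4.322488×10⁻⁵ = 367.844 K
T = 21.3 + 367.844 = 389.144 °C

T = 389.1 °C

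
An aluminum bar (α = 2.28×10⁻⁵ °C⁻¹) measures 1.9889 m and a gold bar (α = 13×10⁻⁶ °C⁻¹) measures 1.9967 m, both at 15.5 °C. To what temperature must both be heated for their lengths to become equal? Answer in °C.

T = 417.8 °C

L₁(1 + α₁ΔT) = L₂(1 + α₂ΔT) ⇒ ΔT = (L₂ − L₁)/(α₁L₁ − α₂L₂)
L₂ − L₁ = 1.9967 − 1.9889 = 7.80×10⁻³ m
α₁L₁ − α₂L₂ = 2.28×10⁻⁵×1.9889 − 13×10⁻⁶×1.9967 = 1.938982×10⁻⁵ m/K
ΔT = 7.80×10⁻³ / 1.938982×10⁻⁵ = 402.273 K
T = 15.5 + 402.273 = 417.773 °C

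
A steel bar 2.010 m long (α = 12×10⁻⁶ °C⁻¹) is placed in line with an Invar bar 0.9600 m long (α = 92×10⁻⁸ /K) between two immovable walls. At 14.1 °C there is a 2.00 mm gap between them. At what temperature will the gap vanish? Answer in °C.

Gap closes when ΔL₁ + ΔL₂ = 2.00 mm = 2.00×10⁻³ m
(α₁L₁ + α₂L₂)ΔT = g
α₁L₁ + α₂L₂ = 12×10⁻⁶×2.010 + 92×10⁻⁸×0.9600 = 2.50032×10⁻⁵ m/K
ΔT = 2.00×10⁻³ / 2.50032×10⁻⁵ = 79.990 K
T = 14.1 + 79.990 = 94.090 °C

T = 94.1 °C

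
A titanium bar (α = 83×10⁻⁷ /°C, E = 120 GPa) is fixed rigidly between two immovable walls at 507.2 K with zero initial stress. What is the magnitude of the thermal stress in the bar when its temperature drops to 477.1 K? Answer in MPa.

Fully constrained: the free strain ε = αΔT is blocked, so σ = Eε = EαΔT.
|ΔT| = 30.1 K
σ = 120×10⁹ × 83×10⁻⁷ × 30.1 = 3.00×10⁷ Pa

σ = 30.0 MPa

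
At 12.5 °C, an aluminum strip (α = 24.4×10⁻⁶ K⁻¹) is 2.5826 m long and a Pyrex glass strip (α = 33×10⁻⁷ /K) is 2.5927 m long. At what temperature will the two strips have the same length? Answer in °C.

T = 198.0 °C

Equal length when α₁L₁ΔT − α₂L₂ΔT = L₂ − L₁ = 1.01×10⁻² m
α₁L₁ = 6.301544×10⁻⁵, α₂L₂ = 8.55591×10⁻⁶ → Δ(αL) = 5.445953×10⁻⁵ m/K
ΔT = 1.01×10⁻² / 5.445953×10⁻⁵ = 185.459 K, so T = 12.5 + 185.459 = 197.959 °C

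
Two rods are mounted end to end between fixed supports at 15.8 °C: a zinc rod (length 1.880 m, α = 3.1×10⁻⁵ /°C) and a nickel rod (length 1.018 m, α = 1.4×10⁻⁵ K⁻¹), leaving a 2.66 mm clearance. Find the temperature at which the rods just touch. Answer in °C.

Gap closes when ΔL₁ + ΔL₂ = 2.66 mm = 2.66×10⁻³ m
(α₁L₁ + α₂L₂)ΔT = g
α₁L₁ + α₂L₂ = 3.1×10⁻⁵×1.880 + 1.4×10⁻⁵×1.018 = 7.2532×10⁻⁵ m/K
ΔT = 2.66×10⁻³ / 7.2532×10⁻⁵ = 36.673 K
T = 15.8 + 36.673 = 52.473 °C

T = 52.5 °C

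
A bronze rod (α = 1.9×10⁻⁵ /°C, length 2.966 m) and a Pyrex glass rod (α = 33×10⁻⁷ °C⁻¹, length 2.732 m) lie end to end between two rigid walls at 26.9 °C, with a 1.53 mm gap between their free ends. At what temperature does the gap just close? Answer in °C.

α₁L₁ = 5.6354×10⁻⁵ m/K, α₂L₂ = 9.0156×10⁻⁶ m/K → total 6.53696×10⁻⁵ m/K
ΔT = g/(α₁L₁+α₂L₂) = 1.53×10⁻³ / 6.53696×10⁻⁵ = 23.405 K
T = 26.9 + 23.405 = 50.305 °C

T = 50.3 °C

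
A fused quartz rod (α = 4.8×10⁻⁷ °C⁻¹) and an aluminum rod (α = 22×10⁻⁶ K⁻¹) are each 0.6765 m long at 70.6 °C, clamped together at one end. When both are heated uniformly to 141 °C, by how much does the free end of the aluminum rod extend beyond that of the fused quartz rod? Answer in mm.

1.02 mm

ΔT = 70.4 K
fused quartz: ΔL = 4.8×10⁻⁷ × 0.6765 m × 70.4 = 2.2860×10⁻⁵ m = 0.022860 mm
aluminum: ΔL = 22×10⁻⁶ × 0.6765 m × 70.4 = 1.0478×10⁻³ m = 1.0478 mm
difference = 1.0478 − 0.022860 = 1.02494 mm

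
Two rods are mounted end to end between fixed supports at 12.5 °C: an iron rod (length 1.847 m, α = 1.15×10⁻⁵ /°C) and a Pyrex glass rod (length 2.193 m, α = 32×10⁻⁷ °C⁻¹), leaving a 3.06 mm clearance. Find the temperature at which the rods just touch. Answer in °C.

Gap closes when ΔL₁ + ΔL₂ = 3.06 mm = 3.06×10⁻³ m
(α₁L₁ + α₂L₂)ΔT = g
α₁L₁ + α₂L₂ = 1.15×10⁻⁵×1.847 + 32×10⁻⁷×2.193 = 2.82581×10⁻⁵ m/K
ΔT = 3.06×10⁻³ / 2.82581×10⁻⁵ = 108.29 K
T = 12.5 + 108.29 = 120.79 °C

T = 121 °C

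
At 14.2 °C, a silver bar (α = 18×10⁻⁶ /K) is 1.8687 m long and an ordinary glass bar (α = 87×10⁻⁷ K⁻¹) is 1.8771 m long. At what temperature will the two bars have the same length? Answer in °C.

T = 499.6 °C

L₁(1 + α₁ΔT) = L₂(1 + α₂ΔT) ⇒ ΔT = (L₂ − L₁)/(α₁L₁ − α₂L₂)
L₂ − L₁ = 1.8771 − 1.8687 = 8.40×10⁻³ m
α₁L₁ − α₂L₂ = 18×10⁻⁶×1.8687 − 87×10⁻⁷×1.8771 = 1.730583×10⁻⁵ m/K
ΔT = 8.40×10⁻³ / 1.730583×10⁻⁵ = 485.386 K
T = 14.2 + 485.386 = 499.586 °C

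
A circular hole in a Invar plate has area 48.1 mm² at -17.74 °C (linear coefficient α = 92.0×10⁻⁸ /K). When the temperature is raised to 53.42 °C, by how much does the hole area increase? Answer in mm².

Area coefficient ≈ 2α; |ΔT| = 71.16 K
ΔA = 2αA₀ΔT = 2(92.0×10⁻⁸)(48.1)(71.16) = 6.30×10⁻³ mm²

ΔA = 0.00630 mm²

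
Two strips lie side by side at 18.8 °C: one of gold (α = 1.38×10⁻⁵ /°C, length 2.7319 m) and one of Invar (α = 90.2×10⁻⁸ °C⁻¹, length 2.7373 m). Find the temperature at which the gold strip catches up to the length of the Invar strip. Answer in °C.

T = 172.1 °C

Equal length when α₁L₁ΔT − α₂L₂ΔT = L₂ − L₁ = 5.40×10⁻³ m
α₁L₁ = 3.770022×10⁻⁵, α₂L₂ = 2.4690446×10⁻⁶ → Δ(αL) = 3.52311754×10⁻⁵ m/K
ΔT = 5.40×10⁻³ / 3.52311754×10⁻⁵ = 153.273 K, so T = 18.8 + 153.273 = 172.073 °C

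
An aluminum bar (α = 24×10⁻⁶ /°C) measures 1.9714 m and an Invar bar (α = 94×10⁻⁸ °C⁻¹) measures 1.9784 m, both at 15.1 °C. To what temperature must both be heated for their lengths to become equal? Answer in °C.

Equal length when α₁L₁ΔT − α₂L₂ΔT = L₂ − L₁ = 7.00×10⁻³ m
α₁L₁ = 4.73136×10⁻⁵, α₂L₂ = 1.859696×10⁻⁶ → Δ(αL) = 4.5453904×10⁻⁵ m/K
ΔT = 7.00×10⁻³ / 4.5453904×10⁻⁵ = 154.002 K, so T = 15.1 + 154.002 = 169.102 °C

T = 169.1 °C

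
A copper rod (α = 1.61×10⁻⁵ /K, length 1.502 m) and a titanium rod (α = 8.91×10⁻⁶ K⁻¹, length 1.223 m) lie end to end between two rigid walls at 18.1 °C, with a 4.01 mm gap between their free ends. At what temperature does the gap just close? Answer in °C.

α₁L₁ = 2.41822×10⁻⁵ m/K, α₂L₂ = 1.089693×10⁻⁵ m/K → total 3.507913×10⁻⁵ m/K
ΔT = g/(α₁L₁+α₂L₂) = 4.01×10⁻³ / 3.507913×10⁻⁵ = 114.31 K
T = 18.1 + 114.31 = 132.41 °C

T = 132 °C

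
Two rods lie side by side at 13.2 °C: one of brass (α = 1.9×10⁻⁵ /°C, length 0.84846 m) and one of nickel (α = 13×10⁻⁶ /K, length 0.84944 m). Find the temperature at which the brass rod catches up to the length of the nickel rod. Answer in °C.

L₁(1 + α₁ΔT) = L₂(1 + α₂ΔT) ⇒ ΔT = (L₂ − L₁)/(α₁L₁ − α₂L₂)
L₂ − L₁ = 0.84944 − 0.84846 = 9.80×10⁻⁴ m
α₁L₁ − α₂L₂ = 1.9×10⁻⁵×0.84846 − 13×10⁻⁶×0.84944 = 5.07802×10⁻⁶ m/K
ΔT = 9.80×10⁻⁴ / 5.07802×10⁻⁶ = 192.989 K
T = 13.2 + 192.989 = 206.189 °C

T = 206.2 °C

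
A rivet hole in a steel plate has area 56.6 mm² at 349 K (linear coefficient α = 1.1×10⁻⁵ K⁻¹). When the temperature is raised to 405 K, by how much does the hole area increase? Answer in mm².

Area coefficient ≈ 2α; |ΔT| = 56 K
ΔA = 2αA₀ΔT = 2(1.1×10⁻⁵)(56.6)(56) = 0.0697 mm²

ΔA = 0.0697 mm²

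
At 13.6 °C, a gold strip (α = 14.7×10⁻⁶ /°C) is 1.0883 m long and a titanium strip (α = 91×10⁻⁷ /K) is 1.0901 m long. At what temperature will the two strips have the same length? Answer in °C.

T = 309.7 °C

L₁(1 + α₁ΔT) = L₂(1 + α₂ΔT) ⇒ ΔT = (L₂ − L₁)/(α₁L₁ − α₂L₂)
L₂ − L₁ = 1.0901 − 1.0883 = 1.80×10⁻³ m
α₁L₁ − α₂L₂ = 14.7×10⁻⁶×1.0883 − 91×10⁻⁷×1.0901 = 6.0781×10⁻⁶ m/K
ΔT = 1.80×10⁻³ / 6.0781×10⁻⁶ = 296.145 K
T = 13.6 + 296.145 = 309.745 °C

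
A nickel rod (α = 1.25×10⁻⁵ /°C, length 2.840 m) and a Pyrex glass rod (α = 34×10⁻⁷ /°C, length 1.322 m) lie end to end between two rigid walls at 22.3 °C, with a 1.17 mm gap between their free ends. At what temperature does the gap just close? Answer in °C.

Gap closes when ΔL₁ + ΔL₂ = 1.17 mm = 1.17×10⁻³ m
(α₁L₁ + α₂L₂)ΔT = g
α₁L₁ + α₂L₂ = 1.25×10⁻⁵×2.840 + 34×10⁻⁷×1.322 = 3.99948×10⁻⁵ m/K
ΔT = 1.17×10⁻³ / 3.99948×10⁻⁵ = 29.254 K
T = 22.3 + 29.254 = 51.554 °C

T = 51.6 °C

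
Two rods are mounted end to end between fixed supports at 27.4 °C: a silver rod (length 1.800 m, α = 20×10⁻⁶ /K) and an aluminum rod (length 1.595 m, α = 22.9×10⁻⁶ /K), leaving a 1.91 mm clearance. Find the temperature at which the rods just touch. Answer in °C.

T = 53.7 °C

Gap closes when ΔL₁ + ΔL₂ = 1.91 mm = 1.91×10⁻³ m
(α₁L₁ + α₂L₂)ΔT = g
α₁L₁ + α₂L₂ = 20×10⁻⁶×1.800 + 22.9×10⁻⁶×1.595 = 7.25255×10⁻⁵ m/K
ΔT = 1.91×10⁻³ / 7.25255×10⁻⁵ = 26.336 K
T = 27.4 + 26.336 = 53.736 °C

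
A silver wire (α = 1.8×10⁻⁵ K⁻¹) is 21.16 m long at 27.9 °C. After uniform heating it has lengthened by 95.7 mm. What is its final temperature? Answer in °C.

T = 279 °C

ΔL = αL₀ΔT ⇒ ΔT = ΔL / (αL₀)
ΔT = 95.7×10⁻³ m / (1.8×10⁻⁵ × 21.16 m) = 251.26 K
T = 27.9 + 251.26 = 279.16 °C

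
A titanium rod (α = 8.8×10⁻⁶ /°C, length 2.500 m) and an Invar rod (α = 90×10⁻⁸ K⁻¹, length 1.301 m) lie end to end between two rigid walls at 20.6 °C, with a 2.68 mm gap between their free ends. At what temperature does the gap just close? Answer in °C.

T = 136 °C

α₁L₁ = 2.200×10⁻⁵ m/K, α₂L₂ = 1.1709×10⁻⁶ m/K → total 2.31709×10⁻⁵ m/K
ΔT = g/(α₁L₁+α₂L₂) = 2.68×10⁻³ / 2.31709×10⁻⁵ = 115.66 K
T = 20.6 + 115.66 = 136.26 °C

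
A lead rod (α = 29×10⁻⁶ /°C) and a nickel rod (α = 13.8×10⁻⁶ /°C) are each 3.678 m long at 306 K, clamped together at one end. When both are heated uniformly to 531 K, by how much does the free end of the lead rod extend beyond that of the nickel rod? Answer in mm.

ΔT = 225 K
lead: ΔL = 29×10⁻⁶ × 3.678 m × 225 = 2.3999×10⁻² m = 23.999 mm
nickel: ΔL = 13.8×10⁻⁶ × 3.678 m × 225 = 1.1420×10⁻² m = 11.420 mm
difference = 23.999 − 11.420 = 12.579 mm

12.6 mm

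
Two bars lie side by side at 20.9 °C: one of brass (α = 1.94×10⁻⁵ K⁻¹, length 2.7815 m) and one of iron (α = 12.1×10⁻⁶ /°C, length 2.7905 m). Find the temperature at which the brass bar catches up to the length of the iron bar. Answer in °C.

L₁(1 + α₁ΔT) = L₂(1 + α₂ΔT) ⇒ ΔT = (L₂ − L₁)/(α₁L₁ − α₂L₂)
L₂ − L₁ = 2.7905 − 2.7815 = 9.00×10⁻³ m
α₁L₁ − α₂L₂ = 1.94×10⁻⁵×2.7815 − 12.1×10⁻⁶×2.7905 = 2.019605×10⁻⁵ m/K
ΔT = 9.00×10⁻³ / 2.019605×10⁻⁵ = 445.632 K
T = 20.9 + 445.632 = 466.532 °C

T = 466.5 °C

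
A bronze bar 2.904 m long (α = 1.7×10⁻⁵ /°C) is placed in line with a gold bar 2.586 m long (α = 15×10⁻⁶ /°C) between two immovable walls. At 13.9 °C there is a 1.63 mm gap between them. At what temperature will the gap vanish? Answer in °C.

T = 32.4 °C

α₁L₁ = 4.9368×10⁻⁵ m/K, α₂L₂ = 3.879×10⁻⁵ m/K → total 8.8158×10⁻⁵ m/K
ΔT = g/(α₁L₁+α₂L₂) = 1.63×10⁻³ / 8.8158×10⁻⁵ = 18.490 K
T = 13.9 + 18.490 = 32.390 °C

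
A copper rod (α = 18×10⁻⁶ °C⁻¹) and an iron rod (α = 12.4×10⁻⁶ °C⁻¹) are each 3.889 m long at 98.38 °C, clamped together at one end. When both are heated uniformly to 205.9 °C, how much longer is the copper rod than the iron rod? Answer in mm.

ΔT = 107.52 K
copper: ΔL = 18×10⁻⁶ × 3.889 m × 107.52 = 7.5266×10⁻³ m = 7.5266 mm
iron: ΔL = 12.4×10⁻⁶ × 3.889 m × 107.52 = 5.1850×10⁻³ m = 5.1850 mm
difference = 7.5266 − 5.1850 = 2.3416 mm

2.34 mm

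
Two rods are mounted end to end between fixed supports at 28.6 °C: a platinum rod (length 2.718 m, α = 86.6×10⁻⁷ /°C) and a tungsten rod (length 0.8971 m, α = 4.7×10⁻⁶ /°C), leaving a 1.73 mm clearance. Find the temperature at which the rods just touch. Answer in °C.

T = 90.9 °C

Gap closes when ΔL₁ + ΔL₂ = 1.73 mm = 1.73×10⁻³ m
(α₁L₁ + α₂L₂)ΔT = g
α₁L₁ + α₂L₂ = 86.6×10⁻⁷×2.718 + 4.7×10⁻⁶×0.8971 = 2.775425×10⁻⁵ m/K
ΔT = 1.73×10⁻³ / 2.775425×10⁻⁵ = 62.333 K
T = 28.6 + 62.333 = 90.933 °C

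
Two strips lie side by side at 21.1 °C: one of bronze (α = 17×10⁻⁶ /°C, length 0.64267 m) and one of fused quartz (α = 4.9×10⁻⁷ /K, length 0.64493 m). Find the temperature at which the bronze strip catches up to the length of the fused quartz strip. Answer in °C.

L₁(1 + α₁ΔT) = L₂(1 + α₂ΔT) ⇒ ΔT = (L₂ − L₁)/(α₁L₁ − α₂L₂)
L₂ − L₁ = 0.64493 − 0.64267 = 2.26×10⁻³ m
α₁L₁ − α₂L₂ = 17×10⁻⁶×0.64267 − 4.9×10⁻⁷×0.64493 = 1.06093743×10⁻⁵ m/K
ΔT = 2.26×10⁻³ / 1.06093743×10⁻⁵ = 213.019 K
T = 21.1 + 213.019 = 234.119 °C

T = 234.1 °C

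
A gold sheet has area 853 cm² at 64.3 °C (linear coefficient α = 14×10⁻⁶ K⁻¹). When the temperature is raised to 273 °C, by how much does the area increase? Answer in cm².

Area coefficient ≈ 2α; |ΔT| = 208.7 K
ΔA = 2αA₀ΔT = 2(14×10⁻⁶)(853)(208.7) = 4.98 cm²

ΔA = 4.98 cm²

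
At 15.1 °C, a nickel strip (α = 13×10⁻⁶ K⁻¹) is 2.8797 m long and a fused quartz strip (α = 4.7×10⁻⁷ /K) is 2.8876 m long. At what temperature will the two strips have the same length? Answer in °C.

L₁(1 + α₁ΔT) = L₂(1 + α₂ΔT) ⇒ ΔT = (L₂ − L₁)/(α₁L₁ − α₂L₂)
L₂ − L₁ = 2.8876 − 2.8797 = 7.90×10⁻³ m
α₁L₁ − α₂L₂ = 13×10⁻⁶×2.8797 − 4.7×10⁻⁷×2.8876 = 3.6078928×10⁻⁵ m/K
ΔT = 7.90×10⁻³ / 3.6078928×10⁻⁵ = 218.964 K
T = 15.1 + 218.964 = 234.064 °C

T = 234.1 °C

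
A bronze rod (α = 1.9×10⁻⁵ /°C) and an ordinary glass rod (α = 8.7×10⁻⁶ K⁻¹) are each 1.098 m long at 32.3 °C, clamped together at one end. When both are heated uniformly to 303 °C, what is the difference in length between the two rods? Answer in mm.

ΔT = 270.7 K
bronze: ΔL = 1.9×10⁻⁵ × 1.098 m × 270.7 = 5.6473×10⁻³ m = 5.6473 mm
ordinary glass: ΔL = 8.7×10⁻⁶ × 1.098 m × 270.7 = 2.5859×10⁻³ m = 2.5859 mm
difference = 5.6473 − 2.5859 = 3.0614 mm

3.06 mm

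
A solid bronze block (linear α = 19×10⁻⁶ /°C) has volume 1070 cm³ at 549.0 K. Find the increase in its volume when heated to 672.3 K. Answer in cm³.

ΔV = 7.52 cm³

Isotropic solid: β ≈ 3α = 5.7×10⁻⁵ /K; ΔT = 123.3 K
ΔV = 3αV₀ΔT = 3(19×10⁻⁶)(1070)(123.3) = 7.52 cm³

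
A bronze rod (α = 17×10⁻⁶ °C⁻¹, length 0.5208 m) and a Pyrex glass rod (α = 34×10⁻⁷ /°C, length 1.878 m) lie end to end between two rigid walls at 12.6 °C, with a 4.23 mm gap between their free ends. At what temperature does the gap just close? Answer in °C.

T = 290 °C

Gap closes when ΔL₁ + ΔL₂ = 4.23 mm = 4.23×10⁻³ m
(α₁L₁ + α₂L₂)ΔT = g
α₁L₁ + α₂L₂ = 17×10⁻⁶×0.5208 + 34×10⁻⁷×1.878 = 1.52388×10⁻⁵ m/K
ΔT = 4.23×10⁻³ / 1.52388×10⁻⁵ = 277.58 K
T = 12.6 + 277.58 = 290.18 °C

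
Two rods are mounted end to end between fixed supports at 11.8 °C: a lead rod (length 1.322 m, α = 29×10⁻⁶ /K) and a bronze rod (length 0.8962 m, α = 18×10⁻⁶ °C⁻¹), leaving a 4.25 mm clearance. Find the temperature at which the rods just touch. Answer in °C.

α₁L₁ = 3.8338×10⁻⁵ m/K, α₂L₂ = 1.61316×10⁻⁵ m/K → total 5.44696×10⁻⁵ m/K
ΔT = g/(α₁L₁+α₂L₂) = 4.25×10⁻³ / 5.44696×10⁻⁵ = 78.025 K
T = 11.8 + 78.025 = 89.825 °C

T = 89.8 °C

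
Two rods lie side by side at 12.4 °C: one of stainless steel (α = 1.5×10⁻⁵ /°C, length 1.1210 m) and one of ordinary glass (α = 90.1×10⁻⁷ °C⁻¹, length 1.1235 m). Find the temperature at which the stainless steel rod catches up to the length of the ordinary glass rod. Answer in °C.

T = 386.0 °C

Equal length when α₁L₁ΔT − α₂L₂ΔT = L₂ − L₁ = 2.50×10⁻³ m
α₁L₁ = 1.6815×10⁻⁵, α₂L₂ = 1.0122735×10⁻⁵ → Δ(αL) = 6.692265×10⁻⁶ m/K
ΔT = 2.50×10⁻³ / 6.692265×10⁻⁶ = 373.566 K, so T = 12.4 + 373.566 = 385.966 °C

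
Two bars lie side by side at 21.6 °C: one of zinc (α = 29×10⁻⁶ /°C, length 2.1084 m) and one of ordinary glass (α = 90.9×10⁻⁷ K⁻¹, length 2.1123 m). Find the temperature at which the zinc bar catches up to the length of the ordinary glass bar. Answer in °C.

T = 114.6 °C

L₁(1 + α₁ΔT) = L₂(1 + α₂ΔT) ⇒ ΔT = (L₂ − L₁)/(α₁L₁ − α₂L₂)
L₂ − L₁ = 2.1123 − 2.1084 = 3.90×10⁻³ m
α₁L₁ − α₂L₂ = 29×10⁻⁶×2.1084 − 90.9×10⁻⁷×2.1123 = 4.1942793×10⁻⁵ m/K
ΔT = 3.90×10⁻³ / 4.1942793×10⁻⁵ = 92.984 K
T = 21.6 + 92.984 = 114.584 °C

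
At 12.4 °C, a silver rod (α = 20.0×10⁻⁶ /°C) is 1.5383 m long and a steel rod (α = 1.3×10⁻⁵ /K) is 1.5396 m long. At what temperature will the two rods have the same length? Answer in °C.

T = 133.3 °C

Equal length when α₁L₁ΔT − α₂L₂ΔT = L₂ − L₁ = 1.30×10⁻³ m
α₁L₁ = 3.0766×10⁻⁵, α₂L₂ = 2.00148×10⁻⁵ → Δ(αL) = 1.07512×10⁻⁵ m/K
ΔT = 1.30×10⁻³ / 1.07512×10⁻⁵ = 120.917 K, so T = 12.4 + 120.917 = 133.317 °C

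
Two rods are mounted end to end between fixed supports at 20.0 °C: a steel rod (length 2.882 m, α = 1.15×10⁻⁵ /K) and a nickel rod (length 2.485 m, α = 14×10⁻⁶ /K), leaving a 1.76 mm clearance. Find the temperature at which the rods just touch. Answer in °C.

T = 45.9 °C

α₁L₁ = 3.3143×10⁻⁵ m/K, α₂L₂ = 3.479×10⁻⁵ m/K → total 6.7933×10⁻⁵ m/K
ΔT = g/(α₁L₁+α₂L₂) = 1.76×10⁻³ / 6.7933×10⁻⁵ = 25.908 K
T = 20.0 + 25.908 = 45.908 °C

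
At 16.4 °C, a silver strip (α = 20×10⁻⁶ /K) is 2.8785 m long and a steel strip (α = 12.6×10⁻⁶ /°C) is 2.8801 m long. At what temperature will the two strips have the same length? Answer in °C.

Equal length when α₁L₁ΔT − α₂L₂ΔT = L₂ − L₁ = 1.60×10⁻³ m
α₁L₁ = 5.757×10⁻⁵, α₂L₂ = 3.628926×10⁻⁵ → Δ(αL) = 2.128074×10⁻⁵ m/K
ΔT = 1.60×10⁻³ / 2.128074×10⁻⁵ = 75.1854 K, so T = 16.4 + 75.1854 = 91.5854 °C

T = 91.59 °C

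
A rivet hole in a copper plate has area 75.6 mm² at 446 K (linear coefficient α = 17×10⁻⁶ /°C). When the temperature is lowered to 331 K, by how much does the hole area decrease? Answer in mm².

Area coefficient ≈ 2α; |ΔT| = 115 K
ΔA = 2αA₀ΔT = 2(17×10⁻⁶)(75.6)(115) = 0.296 mm²

ΔA = 0.296 mm²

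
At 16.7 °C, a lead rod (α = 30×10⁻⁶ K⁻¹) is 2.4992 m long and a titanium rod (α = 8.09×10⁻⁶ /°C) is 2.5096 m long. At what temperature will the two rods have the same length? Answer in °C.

Equal length when α₁L₁ΔT − α₂L₂ΔT = L₂ − L₁ = 1.04×10⁻² m
α₁L₁ = 7.4976×10⁻⁵, α₂L₂ = 2.0302664×10⁻⁵ → Δ(αL) = 5.4673336×10⁻⁵ m/K
ΔT = 1.04×10⁻² / 5.4673336×10⁻⁵ = 190.221 K, so T = 16.7 + 190.221 = 206.921 °C

T = 206.9 °C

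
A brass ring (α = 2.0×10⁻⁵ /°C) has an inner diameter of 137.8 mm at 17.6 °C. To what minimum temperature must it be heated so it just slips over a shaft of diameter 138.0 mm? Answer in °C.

T = 90.2 °C

Required Δd = 138.0 − 137.8 = 0.2 mm
Δd = αd₀ΔT ⇒ ΔT = Δd/(αd₀) = 0.2 / (2.0×10⁻⁵ × 137.8) = 72.569 K
T_min = 17.6 + 72.569 = 90.169 °C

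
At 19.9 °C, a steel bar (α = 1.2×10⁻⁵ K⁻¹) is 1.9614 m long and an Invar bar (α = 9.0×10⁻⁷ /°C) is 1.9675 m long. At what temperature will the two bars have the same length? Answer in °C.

T = 300.2 °C

L₁(1 + α₁ΔT) = L₂(1 + α₂ΔT) ⇒ ΔT = (L₂ − L₁)/(α₁L₁ − α₂L₂)
L₂ − L₁ = 1.9675 − 1.9614 = 6.10×10⁻³ m
α₁L₁ − α₂L₂ = 1.2×10⁻⁵×1.9614 − 9.0×10⁻⁷×1.9675 = 2.176605×10⁻⁵ m/K
ΔT = 6.10×10⁻³ / 2.176605×10⁻⁵ = 280.253 K
T = 19.9 + 280.253 = 300.153 °C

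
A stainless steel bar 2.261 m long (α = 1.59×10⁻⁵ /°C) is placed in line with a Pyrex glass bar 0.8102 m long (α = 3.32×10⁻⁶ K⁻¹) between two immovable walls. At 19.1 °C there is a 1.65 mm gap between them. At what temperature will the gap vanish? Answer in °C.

Gap closes when ΔL₁ + ΔL₂ = 1.65 mm = 1.65×10⁻³ m
(α₁L₁ + α₂L₂)ΔT = g
α₁L₁ + α₂L₂ = 1.59×10⁻⁵×2.261 + 3.32×10⁻⁶×0.8102 = 3.8639764×10⁻⁵ m/K
ΔT = 1.65×10⁻³ / 3.8639764×10⁻⁵ = 42.702 K
T = 19.1 + 42.702 = 61.802 °C

T = 61.8 °C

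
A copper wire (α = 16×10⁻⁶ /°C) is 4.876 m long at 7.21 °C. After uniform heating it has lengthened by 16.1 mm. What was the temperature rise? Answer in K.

ΔL = αL₀ΔT ⇒ ΔT = ΔL / (αL₀)
ΔT = 16.1×10⁻³ m / (16×10⁻⁶ × 4.876 m) = 206.37 K

ΔT = 206 K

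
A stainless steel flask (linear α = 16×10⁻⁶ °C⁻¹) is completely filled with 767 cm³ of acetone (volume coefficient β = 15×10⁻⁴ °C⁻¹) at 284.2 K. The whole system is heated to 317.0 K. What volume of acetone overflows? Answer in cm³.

36.5 cm³

The flask also expands: β_container ≈ 3α = 4.8×10⁻⁵ /K
Net overflow = V₀(β_liq − 3α_cont)ΔT
β − 3α = 1.50×10⁻³ − 4.8×10⁻⁵ = 1.452×10⁻³ /K; ΔT = 32.8 K
ΔV = 767 × 1.452×10⁻³ × 32.8 = 36.5 cm³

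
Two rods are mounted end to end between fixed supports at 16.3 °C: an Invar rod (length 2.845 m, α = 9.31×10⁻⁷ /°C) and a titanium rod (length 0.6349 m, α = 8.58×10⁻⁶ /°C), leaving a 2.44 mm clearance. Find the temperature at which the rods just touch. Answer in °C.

Gap closes when ΔL₁ + ΔL₂ = 2.44 mm = 2.44×10⁻³ m
(α₁L₁ + α₂L₂)ΔT = g
α₁L₁ + α₂L₂ = 9.31×10⁻⁷×2.845 + 8.58×10⁻⁶×0.6349 = 8.096137×10⁻⁶ m/K
ΔT = 2.44×10⁻³ / 8.096137×10⁻⁶ = 301.38 K
T = 16.3 + 301.38 = 317.68 °C

T = 318 °C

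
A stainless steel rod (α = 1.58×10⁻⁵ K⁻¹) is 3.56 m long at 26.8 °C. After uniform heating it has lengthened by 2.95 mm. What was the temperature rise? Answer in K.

ΔL = αL₀ΔT ⇒ ΔT = ΔL / (αL₀)
ΔT = 2.95×10⁻³ m / (1.58×10⁻⁵ × 3.56 m) = 52.446 K

ΔT = 52.4 K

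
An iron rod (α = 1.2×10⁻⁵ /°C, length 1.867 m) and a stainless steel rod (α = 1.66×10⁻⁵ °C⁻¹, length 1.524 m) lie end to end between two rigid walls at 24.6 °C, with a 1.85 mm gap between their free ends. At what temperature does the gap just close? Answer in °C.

α₁L₁ = 2.2404×10⁻⁵ m/K, α₂L₂ = 2.52984×10⁻⁵ m/K → total 4.77024×10⁻⁵ m/K
ΔT = g/(α₁L₁+α₂L₂) = 1.85×10⁻³ / 4.77024×10⁻⁵ = 38.782 K
T = 24.6 + 38.782 = 63.382 °C

T = 63.4 °C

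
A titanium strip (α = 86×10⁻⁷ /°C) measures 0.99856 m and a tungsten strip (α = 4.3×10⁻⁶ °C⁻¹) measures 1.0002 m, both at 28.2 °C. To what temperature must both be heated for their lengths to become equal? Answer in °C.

Equal length when α₁L₁ΔT − α₂L₂ΔT = L₂ − L₁ = 1.64×10⁻³ m
α₁L₁ = 8.587616×10⁻⁶, α₂L₂ = 4.30086×10⁻⁶ → Δ(αL) = 4.286756×10⁻⁶ m/K
ΔT = 1.64×10⁻³ / 4.286756×10⁻⁶ = 382.574 K, so T = 28.2 + 382.574 = 410.774 °C

T = 410.8 °C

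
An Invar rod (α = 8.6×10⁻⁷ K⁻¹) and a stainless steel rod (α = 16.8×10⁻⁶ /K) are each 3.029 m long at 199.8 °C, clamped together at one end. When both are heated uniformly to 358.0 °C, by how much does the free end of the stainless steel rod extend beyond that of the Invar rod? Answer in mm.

7.64 mm

ΔT = 158.2 K
Invar: ΔL = 8.6×10⁻⁷ × 3.029 m × 158.2 = 4.1210×10⁻⁴ m = 0.41210 mm
stainless steel: ΔL = 16.8×10⁻⁶ × 3.029 m × 158.2 = 8.0504×10⁻³ m = 8.0504 mm
difference = 8.0504 − 0.41210 = 7.6383 mm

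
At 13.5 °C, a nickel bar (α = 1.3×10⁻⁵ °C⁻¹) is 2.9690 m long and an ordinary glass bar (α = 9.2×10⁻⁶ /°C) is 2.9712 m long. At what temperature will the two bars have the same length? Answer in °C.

T = 208.8 °C

Equal length when α₁L₁ΔT − α₂L₂ΔT = L₂ − L₁ = 2.20×10⁻³ m
α₁L₁ = 3.8597×10⁻⁵, α₂L₂ = 2.733504×10⁻⁵ → Δ(αL) = 1.126196×10⁻⁵ m/K
ΔT = 2.20×10⁻³ / 1.126196×10⁻⁵ = 195.348 K, so T = 13.5 + 195.348 = 208.848 °C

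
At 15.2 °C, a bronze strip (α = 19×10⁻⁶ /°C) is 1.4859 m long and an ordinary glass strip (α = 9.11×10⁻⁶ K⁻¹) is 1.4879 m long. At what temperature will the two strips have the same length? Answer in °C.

T = 151.5 °C

L₁(1 + α₁ΔT) = L₂(1 + α₂ΔT) ⇒ ΔT = (L₂ − L₁)/(α₁L₁ − α₂L₂)
L₂ − L₁ = 1.4879 − 1.4859 = 2.00×10⁻³ m
α₁L₁ − α₂L₂ = 19×10⁻⁶×1.4859 − 9.11×10⁻⁶×1.4879 = 1.4677331×10⁻⁵ m/K
ΔT = 2.00×10⁻³ / 1.4677331×10⁻⁵ = 136.265 K
T = 15.2 + 136.265 = 151.465 °C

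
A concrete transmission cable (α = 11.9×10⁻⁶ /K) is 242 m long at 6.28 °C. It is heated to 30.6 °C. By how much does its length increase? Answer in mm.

|ΔT| = |30.6 − 6.28| = 24.32 K
ΔL = αL₀ΔT = (11.9×10⁻⁶)(242)(24.32) = 7.00×10⁻² m

ΔL = 70.0 mm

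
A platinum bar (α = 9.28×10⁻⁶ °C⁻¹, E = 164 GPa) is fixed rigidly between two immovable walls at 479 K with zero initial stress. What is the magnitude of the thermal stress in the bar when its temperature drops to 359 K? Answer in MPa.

Fully constrained: the free strain ε = αΔT is blocked, so σ = Eε = EαΔT.
|ΔT| = 120 K
σ = 164×10⁹ × 9.28×10⁻⁶ × 120 = 1.83×10⁸ Pa

σ = 183 MPa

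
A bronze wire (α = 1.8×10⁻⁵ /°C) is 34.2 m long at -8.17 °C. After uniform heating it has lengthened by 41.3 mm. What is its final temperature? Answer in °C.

T = 58.9 °C

ΔL = αL₀ΔT ⇒ ΔT = ΔL / (αL₀)
ΔT = 41.3×10⁻³ m / (1.8×10⁻⁵ × 34.2 m) = 67.089 K
T = -8.17 + 67.089 = 58.919 °C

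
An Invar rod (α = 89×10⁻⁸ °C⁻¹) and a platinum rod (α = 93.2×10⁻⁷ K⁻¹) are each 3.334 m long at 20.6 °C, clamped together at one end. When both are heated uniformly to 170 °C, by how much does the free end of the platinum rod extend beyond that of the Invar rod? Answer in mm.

4.20 mm

ΔT = 149.4 K
Invar: ΔL = 89×10⁻⁸ × 3.334 m × 149.4 = 4.4331×10⁻⁴ m = 0.44331 mm
platinum: ΔL = 93.2×10⁻⁷ × 3.334 m × 149.4 = 4.6423×10⁻³ m = 4.6423 mm
difference = 4.6423 − 0.44331 = 4.19899 mm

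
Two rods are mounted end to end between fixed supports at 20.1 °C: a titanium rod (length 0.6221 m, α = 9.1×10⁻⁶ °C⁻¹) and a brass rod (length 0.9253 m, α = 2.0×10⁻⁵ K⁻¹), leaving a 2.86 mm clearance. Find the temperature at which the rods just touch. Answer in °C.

α₁L₁ = 5.66111×10⁻⁶ m/K, α₂L₂ = 1.8506×10⁻⁵ m/K → total 2.416711×10⁻⁵ m/K
ΔT = g/(α₁L₁+α₂L₂) = 2.86×10⁻³ / 2.416711×10⁻⁵ = 118.34 K
T = 20.1 + 118.34 = 138.44 °C

T = 138 °C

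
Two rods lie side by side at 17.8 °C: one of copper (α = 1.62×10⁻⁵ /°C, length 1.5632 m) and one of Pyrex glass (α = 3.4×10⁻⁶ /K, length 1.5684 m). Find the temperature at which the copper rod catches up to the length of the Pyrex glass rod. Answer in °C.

Equal length when α₁L₁ΔT − α₂L₂ΔT = L₂ − L₁ = 5.20×10⁻³ m
α₁L₁ = 2.532384×10⁻⁵, α₂L₂ = 5.33256×10⁻⁶ → Δ(αL) = 1.999128×10⁻⁵ m/K
ΔT = 5.20×10⁻³ / 1.999128×10⁻⁵ = 260.113 K, so T = 17.8 + 260.113 = 277.913 °C

T = 277.9 °C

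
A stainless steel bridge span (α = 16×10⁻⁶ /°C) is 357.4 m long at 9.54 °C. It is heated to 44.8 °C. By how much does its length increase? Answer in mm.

ΔL = 202 mm

|ΔT| = |44.8 − 9.54| = 35.26 K
ΔL = αL₀ΔT = (16×10⁻⁶)(357.4)(35.26) = 2.02×10⁻¹ m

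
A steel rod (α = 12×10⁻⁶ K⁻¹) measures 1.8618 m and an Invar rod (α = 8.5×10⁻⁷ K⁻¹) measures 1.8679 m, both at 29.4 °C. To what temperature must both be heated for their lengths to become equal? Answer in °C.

T = 323.3 °C

Equal length when α₁L₁ΔT − α₂L₂ΔT = L₂ − L₁ = 6.10×10⁻³ m
α₁L₁ = 2.23416×10⁻⁵, α₂L₂ = 1.587715×10⁻⁶ → Δ(αL) = 2.0753885×10⁻⁵ m/K
ΔT = 6.10×10⁻³ / 2.0753885×10⁻⁵ = 293.921 K, so T = 29.4 + 293.921 = 323.321 °C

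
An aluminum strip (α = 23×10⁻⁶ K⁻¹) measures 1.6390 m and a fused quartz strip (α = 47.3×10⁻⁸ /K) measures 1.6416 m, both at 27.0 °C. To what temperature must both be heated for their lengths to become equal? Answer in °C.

L₁(1 + α₁ΔT) = L₂(1 + α₂ΔT) ⇒ ΔT = (L₂ − L₁)/(α₁L₁ − α₂L₂)
L₂ − L₁ = 1.6416 − 1.6390 = 2.60×10⁻³ m
α₁L₁ − α₂L₂ = 23×10⁻⁶×1.6390 − 47.3×10⁻⁸×1.6416 = 3.69205232×10⁻⁵ m/K
ΔT = 2.60×10⁻³ / 3.69205232×10⁻⁵ = 70.4215 K
T = 27.0 + 70.4215 = 97.4215 °C

T = 97.42 °C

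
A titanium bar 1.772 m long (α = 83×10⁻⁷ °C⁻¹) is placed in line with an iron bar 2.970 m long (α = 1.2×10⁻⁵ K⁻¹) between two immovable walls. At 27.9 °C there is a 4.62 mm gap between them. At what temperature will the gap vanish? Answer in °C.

T = 120 °C

α₁L₁ = 1.47076×10⁻⁵ m/K, α₂L₂ = 3.564×10⁻⁵ m/K → total 5.03476×10⁻⁵ m/K
ΔT = g/(α₁L₁+α₂L₂) = 4.62×10⁻³ / 5.03476×10⁻⁵ = 91.76 K
T = 27.9 + 91.76 = 119.66 °C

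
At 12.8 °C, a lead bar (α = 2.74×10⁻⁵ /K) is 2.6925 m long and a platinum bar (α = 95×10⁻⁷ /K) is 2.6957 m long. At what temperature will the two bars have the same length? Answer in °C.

L₁(1 + α₁ΔT) = L₂(1 + α₂ΔT) ⇒ ΔT = (L₂ − L₁)/(α₁L₁ − α₂L₂)
L₂ − L₁ = 2.6957 − 2.6925 = 3.20×10⁻³ m
α₁L₁ − α₂L₂ = 2.74×10⁻⁵×2.6925 − 95×10⁻⁷×2.6957 = 4.816535×10⁻⁵ m/K
ΔT = 3.20×10⁻³ / 4.816535×10⁻⁵ = 66.4378 K
T = 12.8 + 66.4378 = 79.2378 °C

T = 79.24 °C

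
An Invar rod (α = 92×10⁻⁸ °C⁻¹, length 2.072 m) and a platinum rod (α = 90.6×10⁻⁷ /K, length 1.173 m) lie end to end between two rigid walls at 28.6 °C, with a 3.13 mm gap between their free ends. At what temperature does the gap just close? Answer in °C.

Gap closes when ΔL₁ + ΔL₂ = 3.13 mm = 3.13×10⁻³ m
(α₁L₁ + α₂L₂)ΔT = g
α₁L₁ + α₂L₂ = 92×10⁻⁸×2.072 + 90.6×10⁻⁷×1.173 = 1.253362×10⁻⁵ m/K
ΔT = 3.13×10⁻³ / 1.253362×10⁻⁵ = 249.73 K
T = 28.6 + 249.73 = 278.33 °C

T = 278 °C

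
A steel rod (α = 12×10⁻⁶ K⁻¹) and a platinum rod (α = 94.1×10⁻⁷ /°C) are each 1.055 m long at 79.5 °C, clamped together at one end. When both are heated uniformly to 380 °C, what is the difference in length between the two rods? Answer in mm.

ΔT = 300.5 K
steel: ΔL = 12×10⁻⁶ × 1.055 m × 300.5 = 3.8043×10⁻³ m = 3.8043 mm
platinum: ΔL = 94.1×10⁻⁷ × 1.055 m × 300.5 = 2.9832×10⁻³ m = 2.9832 mm
difference = 3.8043 − 2.9832 = 0.8211 mm

0.821 mm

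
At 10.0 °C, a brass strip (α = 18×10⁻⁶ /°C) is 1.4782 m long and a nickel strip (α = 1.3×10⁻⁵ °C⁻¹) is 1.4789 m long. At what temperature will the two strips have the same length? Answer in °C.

L₁(1 + α₁ΔT) = L₂(1 + α₂ΔT) ⇒ ΔT = (L₂ − L₁)/(α₁L₁ − α₂L₂)
L₂ − L₁ = 1.4789 − 1.4782 = 7.00×10⁻⁴ m
α₁L₁ − α₂L₂ = 18×10⁻⁶×1.4782 − 1.3×10⁻⁵×1.4789 = 7.3819×10⁻⁶ m/K
ΔT = 7.00×10⁻⁴ / 7.3819×10⁻⁶ = 94.827 K
T = 10.0 + 94.827 = 104.827 °C

T = 104.8 °C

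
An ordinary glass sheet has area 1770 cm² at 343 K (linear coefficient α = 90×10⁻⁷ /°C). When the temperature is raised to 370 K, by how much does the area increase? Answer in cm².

Area coefficient ≈ 2α; |ΔT| = 27 K
ΔA = 2αA₀ΔT = 2(90×10⁻⁷)(1770)(27) = 0.860 cm²

ΔA = 0.860 cm²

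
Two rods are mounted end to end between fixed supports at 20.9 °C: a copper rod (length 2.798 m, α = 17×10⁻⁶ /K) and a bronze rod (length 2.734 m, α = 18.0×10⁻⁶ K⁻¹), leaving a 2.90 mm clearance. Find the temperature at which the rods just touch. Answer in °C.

Gap closes when ΔL₁ + ΔL₂ = 2.90 mm = 2.90×10⁻³ m
(α₁L₁ + α₂L₂)ΔT = g
α₁L₁ + α₂L₂ = 17×10⁻⁶×2.798 + 18.0×10⁻⁶×2.734 = 9.6778×10⁻⁵ m/K
ΔT = 2.90×10⁻³ / 9.6778×10⁻⁵ = 29.965 K
T = 20.9 + 29.965 = 50.865 °C

T = 50.9 °C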